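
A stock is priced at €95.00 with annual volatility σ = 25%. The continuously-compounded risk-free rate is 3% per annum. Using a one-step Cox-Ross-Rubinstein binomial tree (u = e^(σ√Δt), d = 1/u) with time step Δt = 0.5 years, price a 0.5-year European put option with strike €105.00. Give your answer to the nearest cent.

CRR parameters: u = e^(σ√Δt) = e^(0.25·√0.5) = 1.1934, d = 1/u = 0.8380
Per-period rate: rΔt = 0.03·0.5 = 0.015, so R = e^0.015 = 1.0151
Risk-neutral probability p = (e^0.015 − 0.8380)/(1.1934 − 0.8380) = 0.1771/0.3554 = 0.4984
Terminal stock prices: S_u = 113.4, S_d = 79.61
Terminal payoffs (K − S): max(-8.37, 0) = 0, max(25.39, 0) = 25.39
Node 0 (S = 95): V_0 = e^(−0.015)·[0.4984·0.0000 + 0.5016·25.3931] = 12.5464

€12.55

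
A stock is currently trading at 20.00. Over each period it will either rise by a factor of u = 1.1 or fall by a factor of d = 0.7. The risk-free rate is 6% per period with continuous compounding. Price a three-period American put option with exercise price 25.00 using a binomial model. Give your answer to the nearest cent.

5.00

Risk-neutral probability p = (e^0.06 − 0.7)/(1.1 − 0.7) = 0.3618/0.4000 = 0.9046
Terminal stock prices: S_uuu = 26.62, S_uud = 16.94, S_udd = 10.78, S_ddd = 6.86
Terminal payoffs (K − S): max(-1.62, 0) = 0, max(8.06, 0) = 8.06, max(14.22, 0) = 14.22, max(18.14, 0) = 18.14
Node uu (S = 24.2): continuation = e^(−0.06)·[0.9046·0.0000 + 0.0954·8.0600] = 0.7242; exercise value = 0.8000 > continuation, so V_uu = 0.8000 (exercise)
Node ud (S = 15.4): continuation = e^(−0.06)·[0.9046·8.0600 + 0.0954·14.2200] = 8.1441; exercise value = 9.6000 > continuation, so V_ud = 9.6000 (exercise)
Node dd (S = 9.8): continuation = e^(−0.06)·[0.9046·14.2200 + 0.0954·18.1400] = 13.7441; exercise value = 15.2000 > continuation, so V_dd = 15.2000 (exercise)
Node u (S = 22): continuation = e^(−0.06)·[0.9046·0.8000 + 0.0954·9.6000] = 1.5441; exercise value = 3.0000 > continuation, so V_u = 3.0000 (exercise)
Node d (S = 14): continuation = e^(−0.06)·[0.9046·9.6000 + 0.0954·15.2000] = 9.5441; exercise value = 11.0000 > continuation, so V_d = 11.0000 (exercise)
Node 0 (S = 20): continuation = e^(−0.06)·[0.9046·3.0000 + 0.0954·11.0000] = 3.5441; exercise value = 5.0000 > continuation, so V_0 = 5.0000 (exercise)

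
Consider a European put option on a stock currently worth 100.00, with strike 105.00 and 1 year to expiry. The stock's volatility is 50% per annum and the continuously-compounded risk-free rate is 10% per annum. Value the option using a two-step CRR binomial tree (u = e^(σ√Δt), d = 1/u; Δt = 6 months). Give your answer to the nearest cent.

CRR parameters: u = e^(σ√Δt) = e^(0.5·√0.5) = 1.4241, d = 1/u = 0.7022
Per-period rate: rΔt = 0.1·0.5 = 0.05, so R = e^0.05 = 1.0513
Risk-neutral probability p = (e^0.05 − 0.7022)/(1.4241 − 0.7022) = 0.3491/0.7219 = 0.4835
Terminal stock prices: S_uu = 202.8, S_ud = 100, S_dd = 49.31
Terminal payoffs (K − S): max(-97.81, 0) = 0, max(5, 0) = 5, max(55.69, 0) = 55.69
Node u (S = 142.4): V_u = e^(−0.05)·[0.4835·0.0000 + 0.5165·5.0000] = 2.4564
Node d (S = 70.22): V_d = e^(−0.05)·[0.4835·5.0000 + 0.5165·55.6931] = 29.6602
Node 0 (S = 100): V_0 = e^(−0.05)·[0.4835·2.4564 + 0.5165·29.6602] = 15.7011

15.70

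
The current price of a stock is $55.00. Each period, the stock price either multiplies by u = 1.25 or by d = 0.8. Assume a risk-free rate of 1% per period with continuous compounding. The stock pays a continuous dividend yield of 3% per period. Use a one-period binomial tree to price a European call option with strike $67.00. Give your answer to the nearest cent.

Per-period risk-free factor R = e^0.01 = 1.0101; dividend-adjusted growth = e^(0.01−0.03) = 0.9802.
Risk-neutral probability p = (0.9802 − 0.8)/(1.25 − 0.8) = 0.1802/0.4500 = 0.4004
Terminal stock prices: S_u = 68.75, S_d = 44
Terminal payoffs (S − K): max(1.75, 0) = 1.75, max(-23, 0) = 0
Node 0 (S = 55): V_0 = e^(−0.01)·[0.4004·1.7500 + 0.5996·0.0000] = 0.6938

$0.69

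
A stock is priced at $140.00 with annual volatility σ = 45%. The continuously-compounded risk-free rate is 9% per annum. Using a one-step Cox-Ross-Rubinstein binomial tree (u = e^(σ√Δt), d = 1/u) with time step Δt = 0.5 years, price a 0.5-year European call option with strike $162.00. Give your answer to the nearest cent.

$14.33

CRR parameters: u = e^(σ√Δt) = e^(0.45·√0.5) = 1.3746, d = 1/u = 0.7275
Per-period rate: rΔt = 0.09·0.5 = 0.045, so R = e^0.045 = 1.0460
Risk-neutral probability p = (e^0.045 − 0.7275)/(1.3746 − 0.7275) = 0.3186/0.6472 = 0.4922
Terminal stock prices: S_u = 192.5, S_d = 101.8
Terminal payoffs (S − K): max(30.45, 0) = 30.45, max(-60.16, 0) = 0
Node 0 (S = 140): V_0 = e^(−0.045)·[0.4922·30.4508 + 0.5078·0.0000] = 14.3294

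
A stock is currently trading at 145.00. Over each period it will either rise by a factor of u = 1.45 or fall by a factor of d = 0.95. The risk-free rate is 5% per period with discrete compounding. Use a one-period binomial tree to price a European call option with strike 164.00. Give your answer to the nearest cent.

Risk-neutral probability p = (1 + 0.05 − 0.95)/(1.45 − 0.95) = 0.1000/0.5000 = 0.2000
Terminal stock prices: S_u = 210.2, S_d = 137.8
Terminal payoffs (S − K): max(46.25, 0) = 46.25, max(-26.25, 0) = 0
Node 0 (S = 145): V_0 = 1/1.05·[0.2000·46.2500 + 0.8000·0.0000] = 8.8095

8.81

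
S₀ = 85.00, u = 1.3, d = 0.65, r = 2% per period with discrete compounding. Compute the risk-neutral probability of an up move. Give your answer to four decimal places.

p = 0.5692

Risk-neutral probability p = (1 + 0.02 − 0.65)/(1.3 − 0.65) = 0.3700/0.6500 = 0.5692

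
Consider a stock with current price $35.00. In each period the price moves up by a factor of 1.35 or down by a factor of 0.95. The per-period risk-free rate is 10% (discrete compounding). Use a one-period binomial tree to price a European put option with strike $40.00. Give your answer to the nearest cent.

$3.84

Risk-neutral probability p = (1 + 0.1 − 0.95)/(1.35 − 0.95) = 0.1500/0.4000 = 0.3750
Terminal stock prices: S_u = 47.25, S_d = 33.25
Terminal payoffs (K − S): max(-7.25, 0) = 0, max(6.75, 0) = 6.75
Node 0 (S = 35): V_0 = 1/1.1·[0.3750·0.0000 + 0.6250·6.7500] = 3.8352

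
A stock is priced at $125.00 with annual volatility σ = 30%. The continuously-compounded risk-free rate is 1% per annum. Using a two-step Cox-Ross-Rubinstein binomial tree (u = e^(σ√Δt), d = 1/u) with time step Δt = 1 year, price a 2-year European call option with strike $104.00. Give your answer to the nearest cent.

$33.86

CRR parameters: u = e^(σ√Δt) = e^(0.3·√1) = 1.3499, d = 1/u = 0.7408
Per-period rate: rΔt = 0.01·1 = 0.01, so R = e^0.01 = 1.0101
Risk-neutral probability p = (e^0.01 − 0.7408)/(1.3499 − 0.7408) = 0.2692/0.6090 = 0.4421
Terminal stock prices: S_uu = 227.8, S_ud = 125, S_dd = 68.6
Terminal payoffs (S − K): max(123.8, 0) = 123.8, max(21, 0) = 21, max(-35.4, 0) = 0
Node u (S = 168.7): V_u = e^(−0.01)·[0.4421·123.7649 + 0.5579·21.0000] = 65.7672
Node d (S = 92.6): V_d = e^(−0.01)·[0.4421·21.0000 + 0.5579·0.0000] = 9.1909
Node 0 (S = 125): V_0 = e^(−0.01)·[0.4421·65.7672 + 0.5579·9.1909] = 33.8606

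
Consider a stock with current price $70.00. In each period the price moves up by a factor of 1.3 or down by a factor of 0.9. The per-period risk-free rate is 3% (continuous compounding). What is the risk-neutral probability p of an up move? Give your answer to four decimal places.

Risk-neutral probability p = (e^0.03 − 0.9)/(1.3 − 0.9) = 0.1305/0.4000 = 0.3261

p = 0.3261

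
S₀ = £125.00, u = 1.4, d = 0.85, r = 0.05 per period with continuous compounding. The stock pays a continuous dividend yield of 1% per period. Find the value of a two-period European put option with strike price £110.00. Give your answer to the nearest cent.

Per-period risk-free factor R = e^0.05 = 1.0513; dividend-adjusted growth = e^(0.05−0.01) = 1.0408.
Risk-neutral probability p = (1.0408 − 0.85)/(1.4 − 0.85) = 0.1908/0.5500 = 0.3469
Terminal stock prices: S_uu = 245, S_ud = 148.8, S_dd = 90.31
Terminal payoffs (K − S): max(-135, 0) = 0, max(-38.75, 0) = 0, max(19.69, 0) = 19.69
Node u (S = 175): V_u = e^(−0.05)·[0.3469·0.0000 + 0.6531·0.0000] = 0.0000
Node d (S = 106.2): V_d = e^(−0.05)·[0.3469·0.0000 + 0.6531·19.6875] = 12.2303
Node 0 (S = 125): V_0 = e^(−0.05)·[0.3469·0.0000 + 0.6531·12.2303] = 7.5977

£7.60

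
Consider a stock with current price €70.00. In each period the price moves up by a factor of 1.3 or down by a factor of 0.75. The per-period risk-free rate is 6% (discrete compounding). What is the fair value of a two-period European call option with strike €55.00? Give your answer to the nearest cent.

Risk-neutral probability p = (1 + 0.06 − 0.75)/(1.3 − 0.75) = 0.3100/0.5500 = 0.5636
Terminal stock prices: S_uu = 118.3, S_ud = 68.25, S_dd = 39.38
Terminal payoffs (S − K): max(63.3, 0) = 63.3, max(13.25, 0) = 13.25, max(-15.62, 0) = 0
Node u (S = 91): V_u = 1/1.06·[0.5636·63.3000 + 0.4364·13.2500] = 39.1132
Node d (S = 52.5): V_d = 1/1.06·[0.5636·13.2500 + 0.4364·0.0000] = 7.0455
Node 0 (S = 70): V_0 = 1/1.06·[0.5636·39.1132 + 0.4364·7.0455] = 23.6981

€23.70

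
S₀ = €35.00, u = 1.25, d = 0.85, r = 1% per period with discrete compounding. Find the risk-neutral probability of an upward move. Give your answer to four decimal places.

Risk-neutral probability p = (1 + 0.01 − 0.85)/(1.25 − 0.85) = 0.1600/0.4000 = 0.4000

p = 0.4000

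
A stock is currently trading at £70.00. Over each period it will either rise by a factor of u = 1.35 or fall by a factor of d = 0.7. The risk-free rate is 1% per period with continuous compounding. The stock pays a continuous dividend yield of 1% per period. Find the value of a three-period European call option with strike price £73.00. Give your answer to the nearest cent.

£14.91

Per-period risk-free factor R = e^0.01 = 1.0101; dividend-adjusted growth = e^(0.01−0.01) = 1.0000.
Risk-neutral probability p = (1.0000 − 0.7)/(1.35 − 0.7) = 0.3000/0.6500 = 0.4615
Terminal stock prices: S_uuu = 172.2, S_uud = 89.3, S_udd = 46.3, S_ddd = 24.01
Terminal payoffs (S − K): max(99.23, 0) = 99.23, max(16.3, 0) = 16.3, max(-26.7, 0) = 0, max(-48.99, 0) = 0
Node uu (S = 127.6): V_uu = e^(−0.01)·[0.4615·99.2263 + 0.5385·16.3025] = 54.0320
Node ud (S = 66.15): V_ud = e^(−0.01)·[0.4615·16.3025 + 0.5385·0.0000] = 7.4494
Node dd (S = 34.3): V_dd = e^(−0.01)·[0.4615·0.0000 + 0.5385·0.0000] = 0.0000
Node u (S = 94.5): V_u = e^(−0.01)·[0.4615·54.0320 + 0.5385·7.4494] = 28.6610
Node d (S = 49): V_d = e^(−0.01)·[0.4615·7.4494 + 0.5385·0.0000] = 3.4040
Node 0 (S = 70): V_0 = e^(−0.01)·[0.4615·28.6610 + 0.5385·3.4040] = 14.9112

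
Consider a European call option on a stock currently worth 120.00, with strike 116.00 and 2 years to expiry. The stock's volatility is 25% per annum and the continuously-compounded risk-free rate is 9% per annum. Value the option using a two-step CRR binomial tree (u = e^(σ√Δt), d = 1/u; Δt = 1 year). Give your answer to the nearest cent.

CRR parameters: u = e^(σ√Δt) = e^(0.25·√1) = 1.2840, d = 1/u = 0.7788
Per-period rate: rΔt = 0.09·1 = 0.09, so R = e^0.09 = 1.0942
Risk-neutral probability p = (e^0.09 − 0.7788)/(1.2840 − 0.7788) = 0.3154/0.5052 = 0.6242
Terminal stock prices: S_uu = 197.8, S_ud = 120, S_dd = 72.78
Terminal payoffs (S − K): max(81.85, 0) = 81.85, max(4, 0) = 4, max(-43.22, 0) = 0
Node u (S = 154.1): V_u = e^(−0.09)·[0.6242·81.8466 + 0.3758·4.0000] = 48.0670
Node d (S = 93.46): V_d = e^(−0.09)·[0.6242·4.0000 + 0.3758·0.0000] = 2.2820
Node 0 (S = 120): V_0 = e^(−0.09)·[0.6242·48.0670 + 0.3758·2.2820] = 28.2059

28.21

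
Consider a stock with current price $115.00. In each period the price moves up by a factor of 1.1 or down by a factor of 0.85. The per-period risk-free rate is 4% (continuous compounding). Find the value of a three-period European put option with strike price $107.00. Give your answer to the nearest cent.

Risk-neutral probability p = (e^0.04 − 0.85)/(1.1 − 0.85) = 0.1908/0.2500 = 0.7632
Terminal stock prices: S_uuu = 153.1, S_uud = 118.3, S_udd = 91.4, S_ddd = 70.62
Terminal payoffs (K − S): max(-46.07, 0) = 0, max(-11.28, 0) = 0, max(15.6, 0) = 15.6, max(36.38, 0) = 36.38
Node uu (S = 139.2): V_uu = e^(−0.04)·[0.7632·0.0000 + 0.2368·0.0000] = 0.0000
Node ud (S = 107.5): V_ud = e^(−0.04)·[0.7632·0.0000 + 0.2368·15.6038] = 3.5494
Node dd (S = 83.09): V_dd = e^(−0.04)·[0.7632·15.6038 + 0.2368·36.3756] = 19.7170
Node u (S = 126.5): V_u = e^(−0.04)·[0.7632·0.0000 + 0.2368·3.5494] = 0.8074
Node d (S = 97.75): V_d = e^(−0.04)·[0.7632·3.5494 + 0.2368·19.7170] = 7.0879
Node 0 (S = 115): V_0 = e^(−0.04)·[0.7632·0.8074 + 0.2368·7.0879] = 2.2044

$2.20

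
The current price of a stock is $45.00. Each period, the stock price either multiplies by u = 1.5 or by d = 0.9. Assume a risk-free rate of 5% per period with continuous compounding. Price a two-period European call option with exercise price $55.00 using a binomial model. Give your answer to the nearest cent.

$4.62

Risk-neutral probability p = (e^0.05 − 0.9)/(1.5 − 0.9) = 0.1513/0.6000 = 0.2521
Terminal stock prices: S_uu = 101.2, S_ud = 60.75, S_dd = 36.45
Terminal payoffs (S − K): max(46.25, 0) = 46.25, max(5.75, 0) = 5.75, max(-18.55, 0) = 0
Node u (S = 67.5): V_u = e^(−0.05)·[0.2521·46.2500 + 0.7479·5.7500] = 15.1824
Node d (S = 40.5): V_d = e^(−0.05)·[0.2521·5.7500 + 0.7479·0.0000] = 1.3790
Node 0 (S = 45): V_0 = e^(−0.05)·[0.2521·15.1824 + 0.7479·1.3790] = 4.6221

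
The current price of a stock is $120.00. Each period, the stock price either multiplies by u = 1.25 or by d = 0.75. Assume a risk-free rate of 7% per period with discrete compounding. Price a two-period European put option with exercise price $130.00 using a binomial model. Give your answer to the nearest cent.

$14.12

Risk-neutral probability p = (1 + 0.07 − 0.75)/(1.25 − 0.75) = 0.3200/0.5000 = 0.6400
Terminal stock prices: S_uu = 187.5, S_ud = 112.5, S_dd = 67.5
Terminal payoffs (K − S): max(-57.5, 0) = 0, max(17.5, 0) = 17.5, max(62.5, 0) = 62.5
Node u (S = 150): V_u = 1/1.07·[0.6400·0.0000 + 0.3600·17.5000] = 5.8879
Node d (S = 90): V_d = 1/1.07·[0.6400·17.5000 + 0.3600·62.5000] = 31.4953
Node 0 (S = 120): V_0 = 1/1.07·[0.6400·5.8879 + 0.3600·31.4953] = 14.1183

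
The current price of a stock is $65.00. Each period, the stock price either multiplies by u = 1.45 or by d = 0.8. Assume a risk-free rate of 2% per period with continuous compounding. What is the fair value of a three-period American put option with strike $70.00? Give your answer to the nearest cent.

Risk-neutral probability p = (e^0.02 − 0.8)/(1.45 − 0.8) = 0.2202/0.6500 = 0.3388
Terminal stock prices: S_uuu = 198.2, S_uud = 109.3, S_udd = 60.32, S_ddd = 33.28
Terminal payoffs (K − S): max(-128.2, 0) = 0, max(-39.33, 0) = 0, max(9.68, 0) = 9.68, max(36.72, 0) = 36.72
Node uu (S = 136.7): continuation = e^(−0.02)·[0.3388·0.0000 + 0.6612·0.0000] = 0.0000; exercise value = 0.0000 ≤ continuation, so V_uu = 0.0000
Node ud (S = 75.4): continuation = e^(−0.02)·[0.3388·0.0000 + 0.6612·9.6800] = 6.2740; exercise value = 0.0000 ≤ continuation, so V_ud = 6.2740
Node dd (S = 41.6): continuation = e^(−0.02)·[0.3388·9.6800 + 0.6612·36.7200] = 27.0139; exercise value = 28.4000 > continuation, so V_dd = 28.4000 (exercise)
Node u (S = 94.25): continuation = e^(−0.02)·[0.3388·0.0000 + 0.6612·6.2740] = 4.0664; exercise value = 0.0000 ≤ continuation, so V_u = 4.0664
Node d (S = 52): continuation = e^(−0.02)·[0.3388·6.2740 + 0.6612·28.4000] = 20.4904; exercise value = 18.0000 ≤ continuation, so V_d = 20.4904
Node 0 (S = 65): continuation = e^(−0.02)·[0.3388·4.0664 + 0.6612·20.4904] = 14.6308; exercise value = 5.0000 ≤ continuation, so V_0 = 14.6308

$14.63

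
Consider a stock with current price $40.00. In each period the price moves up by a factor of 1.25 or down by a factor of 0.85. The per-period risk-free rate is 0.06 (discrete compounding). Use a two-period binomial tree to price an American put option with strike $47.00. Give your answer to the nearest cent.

$7.00

Risk-neutral probability p = (1 + 0.06 − 0.85)/(1.25 − 0.85) = 0.2100/0.4000 = 0.5250
Terminal stock prices: S_uu = 62.5, S_ud = 42.5, S_dd = 28.9
Terminal payoffs (K − S): max(-15.5, 0) = 0, max(4.5, 0) = 4.5, max(18.1, 0) = 18.1
Node u (S = 50): continuation = 1/1.06·[0.5250·0.0000 + 0.4750·4.5000] = 2.0165; exercise value = 0.0000 ≤ continuation, so V_u = 2.0165
Node d (S = 34): continuation = 1/1.06·[0.5250·4.5000 + 0.4750·18.1000] = 10.3396; exercise value = 13.0000 > continuation, so V_d = 13.0000 (exercise)
Node 0 (S = 40): continuation = 1/1.06·[0.5250·2.0165 + 0.4750·13.0000] = 6.8242; exercise value = 7.0000 > continuation, so V_0 = 7.0000 (exercise)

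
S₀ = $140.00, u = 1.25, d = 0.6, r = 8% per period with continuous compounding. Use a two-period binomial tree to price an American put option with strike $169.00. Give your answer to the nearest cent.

Risk-neutral probability p = (e^0.08 − 0.6)/(1.25 − 0.6) = 0.4833/0.6500 = 0.7435
Terminal stock prices: S_uu = 218.8, S_ud = 105, S_dd = 50.4
Terminal payoffs (K − S): max(-49.75, 0) = 0, max(64, 0) = 64, max(118.6, 0) = 118.6
Node u (S = 175): continuation = e^(−0.08)·[0.7435·0.0000 + 0.2565·64.0000] = 15.1528; exercise value = 0.0000 ≤ continuation, so V_u = 15.1528
Node d (S = 84): continuation = e^(−0.08)·[0.7435·64.0000 + 0.2565·118.6000] = 72.0067; exercise value = 85.0000 > continuation, so V_d = 85.0000 (exercise)
Node 0 (S = 140): continuation = e^(−0.08)·[0.7435·15.1528 + 0.2565·85.0000] = 30.5250; exercise value = 29.0000 ≤ continuation, so V_0 = 30.5250

$30.52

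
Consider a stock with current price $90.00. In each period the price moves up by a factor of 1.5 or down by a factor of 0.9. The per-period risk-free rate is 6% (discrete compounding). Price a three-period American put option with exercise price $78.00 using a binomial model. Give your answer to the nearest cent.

$4.10

Risk-neutral probability p = (1 + 0.06 − 0.9)/(1.5 − 0.9) = 0.1600/0.6000 = 0.2667
Terminal stock prices: S_uuu = 303.8, S_uud = 182.2, S_udd = 109.4, S_ddd = 65.61
Terminal payoffs (K − S): max(-225.8, 0) = 0, max(-104.2, 0) = 0, max(-31.35, 0) = 0, max(12.39, 0) = 12.39
Node uu (S = 202.5): continuation = 1/1.06·[0.2667·0.0000 + 0.7333·0.0000] = 0.0000; exercise value = 0.0000 ≤ continuation, so V_uu = 0.0000
Node ud (S = 121.5): continuation = 1/1.06·[0.2667·0.0000 + 0.7333·0.0000] = 0.0000; exercise value = 0.0000 ≤ continuation, so V_ud = 0.0000
Node dd (S = 72.9): continuation = 1/1.06·[0.2667·0.0000 + 0.7333·12.3900] = 8.5717; exercise value = 5.1000 ≤ continuation, so V_dd = 8.5717
Node u (S = 135): continuation = 1/1.06·[0.2667·0.0000 + 0.7333·0.0000] = 0.0000; exercise value = 0.0000 ≤ continuation, so V_u = 0.0000
Node d (S = 81): continuation = 1/1.06·[0.2667·0.0000 + 0.7333·8.5717] = 5.9301; exercise value = 0.0000 ≤ continuation, so V_d = 5.9301
Node 0 (S = 90): continuation = 1/1.06·[0.2667·0.0000 + 0.7333·5.9301] = 4.1026; exercise value = 0.0000 ≤ continuation, so V_0 = 4.1026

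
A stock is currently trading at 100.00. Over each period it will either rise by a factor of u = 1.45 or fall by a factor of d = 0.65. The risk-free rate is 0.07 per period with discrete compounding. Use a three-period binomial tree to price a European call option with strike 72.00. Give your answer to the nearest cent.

48.24

Risk-neutral probability p = (1 + 0.07 − 0.65)/(1.45 − 0.65) = 0.4200/0.8000 = 0.5250
Terminal stock prices: S_uuu = 304.9, S_uud = 136.7, S_udd = 61.26, S_ddd = 27.46
Terminal payoffs (S − K): max(232.9, 0) = 232.9, max(64.66, 0) = 64.66, max(-10.74, 0) = 0, max(-44.54, 0) = 0
Node uu (S = 210.2): V_uu = 1/1.07·[0.5250·232.8625 + 0.4750·64.6625] = 142.9603
Node ud (S = 94.25): V_ud = 1/1.07·[0.5250·64.6625 + 0.4750·0.0000] = 31.7269
Node dd (S = 42.25): V_dd = 1/1.07·[0.5250·0.0000 + 0.4750·0.0000] = 0.0000
Node u (S = 145): V_u = 1/1.07·[0.5250·142.9603 + 0.4750·31.7269] = 84.2284
Node d (S = 65): V_d = 1/1.07·[0.5250·31.7269 + 0.4750·0.0000] = 15.5670
Node 0 (S = 100): V_0 = 1/1.07·[0.5250·84.2284 + 0.4750·15.5670] = 48.2376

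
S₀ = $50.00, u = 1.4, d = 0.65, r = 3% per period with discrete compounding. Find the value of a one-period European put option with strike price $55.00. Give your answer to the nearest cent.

$10.78

Risk-neutral probability p = (1 + 0.03 − 0.65)/(1.4 − 0.65) = 0.3800/0.7500 = 0.5067
Terminal stock prices: S_u = 70, S_d = 32.5
Terminal payoffs (K − S): max(-15, 0) = 0, max(22.5, 0) = 22.5
Node 0 (S = 50): V_0 = 1/1.03·[0.5067·0.0000 + 0.4933·22.5000] = 10.7767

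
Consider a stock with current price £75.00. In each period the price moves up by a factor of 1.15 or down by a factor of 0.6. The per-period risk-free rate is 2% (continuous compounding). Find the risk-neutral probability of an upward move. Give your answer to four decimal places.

Risk-neutral probability p = (e^0.02 − 0.6)/(1.15 − 0.6) = 0.4202/0.5500 = 0.7640

p = 0.7640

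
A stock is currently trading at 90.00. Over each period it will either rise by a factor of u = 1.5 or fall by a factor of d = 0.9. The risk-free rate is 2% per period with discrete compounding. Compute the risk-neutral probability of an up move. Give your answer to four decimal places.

Risk-neutral probability p = (1 + 0.02 − 0.9)/(1.5 − 0.9) = 0.1200/0.6000 = 0.2000

p = 0.2000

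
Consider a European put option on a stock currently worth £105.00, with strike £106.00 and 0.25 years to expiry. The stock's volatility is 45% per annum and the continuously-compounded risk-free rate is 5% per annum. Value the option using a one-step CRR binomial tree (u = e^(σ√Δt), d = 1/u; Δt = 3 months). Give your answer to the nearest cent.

£11.56

CRR parameters: u = e^(σ√Δt) = e^(0.45·√0.25) = 1.2523, d = 1/u = 0.7985
Per-period rate: rΔt = 0.05·0.25 = 0.0125, so R = e^0.0125 = 1.0126
Risk-neutral probability p = (e^0.0125 − 0.7985)/(1.2523 − 0.7985) = 0.2141/0.4538 = 0.4717
Terminal stock prices: S_u = 131.5, S_d = 83.84
Terminal payoffs (K − S): max(-25.49, 0) = 0, max(22.16, 0) = 22.16
Node 0 (S = 105): V_0 = e^(−0.0125)·[0.4717·0.0000 + 0.5283·22.1558] = 11.5594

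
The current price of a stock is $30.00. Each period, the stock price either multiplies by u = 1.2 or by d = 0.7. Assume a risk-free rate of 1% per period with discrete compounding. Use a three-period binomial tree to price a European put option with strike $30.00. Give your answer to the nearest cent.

$4.27

Risk-neutral probability p = (1 + 0.01 − 0.7)/(1.2 − 0.7) = 0.3100/0.5000 = 0.6200
Terminal stock prices: S_uuu = 51.84, S_uud = 30.24, S_udd = 17.64, S_ddd = 10.29
Terminal payoffs (K − S): max(-21.84, 0) = 0, max(-0.24, 0) = 0, max(12.36, 0) = 12.36, max(19.71, 0) = 19.71
Node uu (S = 43.2): V_uu = 1/1.01·[0.6200·0.0000 + 0.3800·0.0000] = 0.0000
Node ud (S = 25.2): V_ud = 1/1.01·[0.6200·0.0000 + 0.3800·12.3600] = 4.6503
Node dd (S = 14.7): V_dd = 1/1.01·[0.6200·12.3600 + 0.3800·19.7100] = 15.0030
Node u (S = 36): V_u = 1/1.01·[0.6200·0.0000 + 0.3800·4.6503] = 1.7496
Node d (S = 21): V_d = 1/1.01·[0.6200·4.6503 + 0.3800·15.0030] = 8.4993
Node 0 (S = 30): V_0 = 1/1.01·[0.6200·1.7496 + 0.3800·8.4993] = 4.2718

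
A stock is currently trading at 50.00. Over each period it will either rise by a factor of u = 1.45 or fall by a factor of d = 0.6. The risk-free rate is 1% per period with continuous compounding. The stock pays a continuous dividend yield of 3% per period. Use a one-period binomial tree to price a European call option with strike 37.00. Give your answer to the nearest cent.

15.72

Per-period risk-free factor R = e^0.01 = 1.0101; dividend-adjusted growth = e^(0.01−0.03) = 0.9802.
Risk-neutral probability p = (0.9802 − 0.6)/(1.45 − 0.6) = 0.3802/0.8500 = 0.4473
Terminal stock prices: S_u = 72.5, S_d = 30
Terminal payoffs (S − K): max(35.5, 0) = 35.5, max(-7, 0) = 0
Node 0 (S = 50): V_0 = e^(−0.01)·[0.4473·35.5000 + 0.5527·0.0000] = 15.7209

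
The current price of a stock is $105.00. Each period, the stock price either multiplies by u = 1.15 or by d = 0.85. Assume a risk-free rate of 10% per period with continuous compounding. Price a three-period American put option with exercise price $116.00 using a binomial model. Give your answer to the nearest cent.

Risk-neutral probability p = (e^0.1 − 0.85)/(1.15 − 0.85) = 0.2552/0.3000 = 0.8506
Terminal stock prices: S_uuu = 159.7, S_uud = 118, S_udd = 87.24, S_ddd = 64.48
Terminal payoffs (K − S): max(-43.69, 0) = 0, max(-2.033, 0) = 0, max(28.76, 0) = 28.76, max(51.52, 0) = 51.52
Node uu (S = 138.9): continuation = e^(−0.1)·[0.8506·0.0000 + 0.1494·0.0000] = 0.0000; exercise value = 0.0000 ≤ continuation, so V_uu = 0.0000
Node ud (S = 102.6): continuation = e^(−0.1)·[0.8506·0.0000 + 0.1494·28.7581] = 3.8884; exercise value = 13.3625 > continuation, so V_ud = 13.3625 (exercise)
Node dd (S = 75.86): continuation = e^(−0.1)·[0.8506·28.7581 + 0.1494·51.5169] = 29.0986; exercise value = 40.1375 > continuation, so V_dd = 40.1375 (exercise)
Node u (S = 120.7): continuation = e^(−0.1)·[0.8506·0.0000 + 0.1494·13.3625] = 1.8067; exercise value = 0.0000 ≤ continuation, so V_u = 1.8067
Node d (S = 89.25): continuation = e^(−0.1)·[0.8506·13.3625 + 0.1494·40.1375] = 15.7111; exercise value = 26.7500 > continuation, so V_d = 26.7500 (exercise)
Node 0 (S = 105): continuation = e^(−0.1)·[0.8506·1.8067 + 0.1494·26.7500] = 5.0074; exercise value = 11.0000 > continuation, so V_0 = 11.0000 (exercise)

$11.00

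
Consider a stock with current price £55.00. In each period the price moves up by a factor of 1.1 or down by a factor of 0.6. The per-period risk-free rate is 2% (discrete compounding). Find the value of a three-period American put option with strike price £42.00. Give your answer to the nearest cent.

£2.37

Risk-neutral probability p = (1 + 0.02 − 0.6)/(1.1 − 0.6) = 0.4200/0.5000 = 0.8400
Terminal stock prices: S_uuu = 73.21, S_uud = 39.93, S_udd = 21.78, S_ddd = 11.88
Terminal payoffs (K − S): max(-31.21, 0) = 0, max(2.07, 0) = 2.07, max(20.22, 0) = 20.22, max(30.12, 0) = 30.12
Node uu (S = 66.55): continuation = 1/1.02·[0.8400·0.0000 + 0.1600·2.0700] = 0.3247; exercise value = 0.0000 ≤ continuation, so V_uu = 0.3247
Node ud (S = 36.3): continuation = 1/1.02·[0.8400·2.0700 + 0.1600·20.2200] = 4.8765; exercise value = 5.7000 > continuation, so V_ud = 5.7000 (exercise)
Node dd (S = 19.8): continuation = 1/1.02·[0.8400·20.2200 + 0.1600·30.1200] = 21.3765; exercise value = 22.2000 > continuation, so V_dd = 22.2000 (exercise)
Node u (S = 60.5): continuation = 1/1.02·[0.8400·0.3247 + 0.1600·5.7000] = 1.1615; exercise value = 0.0000 ≤ continuation, so V_u = 1.1615
Node d (S = 33): continuation = 1/1.02·[0.8400·5.7000 + 0.1600·22.2000] = 8.1765; exercise value = 9.0000 > continuation, so V_d = 9.0000 (exercise)
Node 0 (S = 55): continuation = 1/1.02·[0.8400·1.1615 + 0.1600·9.0000] = 2.3683; exercise value = 0.0000 ≤ continuation, so V_0 = 2.3683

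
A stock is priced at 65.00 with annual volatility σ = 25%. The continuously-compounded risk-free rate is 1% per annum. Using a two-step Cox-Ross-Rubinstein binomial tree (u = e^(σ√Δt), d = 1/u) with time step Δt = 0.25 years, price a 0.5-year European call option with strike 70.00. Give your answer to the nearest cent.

3.07

CRR parameters: u = e^(σ√Δt) = e^(0.25·√0.25) = 1.1331, d = 1/u = 0.8825
Per-period rate: rΔt = 0.01·0.25 = 0.0025, so R = e^0.0025 = 1.0025
Risk-neutral probability p = (e^0.0025 − 0.8825)/(1.1331 − 0.8825) = 0.1200/0.2507 = 0.4788
Terminal stock prices: S_uu = 83.46, S_ud = 65, S_dd = 50.62
Terminal payoffs (S − K): max(13.46, 0) = 13.46, max(-5, 0) = 0, max(-19.38, 0) = 0
Node u (S = 73.65): V_u = e^(−0.0025)·[0.4788·13.4617 + 0.5212·0.0000] = 6.4290
Node d (S = 57.36): V_d = e^(−0.0025)·[0.4788·0.0000 + 0.5212·0.0000] = 0.0000
Node 0 (S = 65): V_0 = e^(−0.0025)·[0.4788·6.4290 + 0.5212·0.0000] = 3.0704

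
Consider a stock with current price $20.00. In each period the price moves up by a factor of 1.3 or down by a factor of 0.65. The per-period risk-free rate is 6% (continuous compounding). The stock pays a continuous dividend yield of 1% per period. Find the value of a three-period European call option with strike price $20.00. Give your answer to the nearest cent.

$5.42

Per-period risk-free factor R = e^0.06 = 1.0618; dividend-adjusted growth = e^(0.06−0.01) = 1.0513.
Risk-neutral probability p = (1.0513 − 0.65)/(1.3 − 0.65) = 0.4013/0.6500 = 0.6173
Terminal stock prices: S_uuu = 43.94, S_uud = 21.97, S_udd = 10.99, S_ddd = 5.492
Terminal payoffs (S − K): max(23.94, 0) = 23.94, max(1.97, 0) = 1.97, max(-9.015, 0) = 0, max(-14.51, 0) = 0
Node uu (S = 33.8): V_uu = e^(−0.06)·[0.6173·23.9400 + 0.3827·1.9700] = 14.6284
Node ud (S = 16.9): V_ud = e^(−0.06)·[0.6173·1.9700 + 0.3827·0.0000] = 1.1453
Node dd (S = 8.45): V_dd = e^(−0.06)·[0.6173·0.0000 + 0.3827·0.0000] = 0.0000
Node u (S = 26): V_u = e^(−0.06)·[0.6173·14.6284 + 0.3827·1.1453] = 8.9175
Node d (S = 13): V_d = e^(−0.06)·[0.6173·1.1453 + 0.3827·0.0000] = 0.6659
Node 0 (S = 20): V_0 = e^(−0.06)·[0.6173·8.9175 + 0.3827·0.6659] = 5.4245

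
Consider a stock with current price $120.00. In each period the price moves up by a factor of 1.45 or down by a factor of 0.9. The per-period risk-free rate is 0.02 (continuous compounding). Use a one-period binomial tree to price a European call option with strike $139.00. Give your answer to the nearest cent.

$7.50

Risk-neutral probability p = (e^0.02 − 0.9)/(1.45 − 0.9) = 0.1202/0.5500 = 0.2185
Terminal stock prices: S_u = 174, S_d = 108
Terminal payoffs (S − K): max(35, 0) = 35, max(-31, 0) = 0
Node 0 (S = 120): V_0 = e^(−0.02)·[0.2185·35.0000 + 0.7815·0.0000] = 7.4977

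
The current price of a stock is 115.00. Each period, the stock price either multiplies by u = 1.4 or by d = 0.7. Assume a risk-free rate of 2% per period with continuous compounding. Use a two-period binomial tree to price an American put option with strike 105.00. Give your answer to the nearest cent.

13.76

Risk-neutral probability p = (e^0.02 − 0.7)/(1.4 − 0.7) = 0.3202/0.7000 = 0.4574
Terminal stock prices: S_uu = 225.4, S_ud = 112.7, S_dd = 56.35
Terminal payoffs (K − S): max(-120.4, 0) = 0, max(-7.7, 0) = 0, max(48.65, 0) = 48.65
Node u (S = 161): continuation = e^(−0.02)·[0.4574·0.0000 + 0.5426·0.0000] = 0.0000; exercise value = 0.0000 ≤ continuation, so V_u = 0.0000
Node d (S = 80.5): continuation = e^(−0.02)·[0.4574·0.0000 + 0.5426·48.6500] = 25.8733; exercise value = 24.5000 ≤ continuation, so V_d = 25.8733
Node 0 (S = 115): continuation = e^(−0.02)·[0.4574·0.0000 + 0.5426·25.8733] = 13.7601; exercise value = 0.0000 ≤ continuation, so V_0 = 13.7601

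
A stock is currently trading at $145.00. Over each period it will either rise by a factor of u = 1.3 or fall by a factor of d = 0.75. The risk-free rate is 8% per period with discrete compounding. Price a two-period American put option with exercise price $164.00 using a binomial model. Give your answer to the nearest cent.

$25.12

Risk-neutral probability p = (1 + 0.08 − 0.75)/(1.3 − 0.75) = 0.3300/0.5500 = 0.6000
Terminal stock prices: S_uu = 245.1, S_ud = 141.4, S_dd = 81.56
Terminal payoffs (K − S): max(-81.05, 0) = 0, max(22.62, 0) = 22.62, max(82.44, 0) = 82.44
Node u (S = 188.5): continuation = 1/1.08·[0.6000·0.0000 + 0.4000·22.6250] = 8.3796; exercise value = 0.0000 ≤ continuation, so V_u = 8.3796
Node d (S = 108.8): continuation = 1/1.08·[0.6000·22.6250 + 0.4000·82.4375] = 43.1019; exercise value = 55.2500 > continuation, so V_d = 55.2500 (exercise)
Node 0 (S = 145): continuation = 1/1.08·[0.6000·8.3796 + 0.4000·55.2500] = 25.1183; exercise value = 19.0000 ≤ continuation, so V_0 = 25.1183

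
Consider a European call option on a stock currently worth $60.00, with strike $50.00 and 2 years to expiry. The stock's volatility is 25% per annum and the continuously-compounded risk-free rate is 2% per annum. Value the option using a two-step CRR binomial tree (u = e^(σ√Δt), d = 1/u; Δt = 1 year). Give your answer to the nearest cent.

CRR parameters: u = e^(σ√Δt) = e^(0.25·√1) = 1.2840, d = 1/u = 0.7788
Per-period rate: rΔt = 0.02·1 = 0.02, so R = e^0.02 = 1.0202
Risk-neutral probability p = (e^0.02 − 0.7788)/(1.2840 − 0.7788) = 0.2414/0.5052 = 0.4778
Terminal stock prices: S_uu = 98.92, S_ud = 60, S_dd = 36.39
Terminal payoffs (S − K): max(48.92, 0) = 48.92, max(10, 0) = 10, max(-13.61, 0) = 0
Node u (S = 77.04): V_u = e^(−0.02)·[0.4778·48.9233 + 0.5222·10.0000] = 28.0316
Node d (S = 46.73): V_d = e^(−0.02)·[0.4778·10.0000 + 0.5222·0.0000] = 4.6835
Node 0 (S = 60): V_0 = e^(−0.02)·[0.4778·28.0316 + 0.5222·4.6835] = 15.5258

$15.53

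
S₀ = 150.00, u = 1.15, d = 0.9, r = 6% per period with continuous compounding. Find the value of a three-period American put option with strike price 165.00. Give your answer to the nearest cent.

15.00

Risk-neutral probability p = (e^0.06 − 0.9)/(1.15 − 0.9) = 0.1618/0.2500 = 0.6473
Terminal stock prices: S_uuu = 228.1, S_uud = 178.5, S_udd = 139.7, S_ddd = 109.4
Terminal payoffs (K − S): max(-63.13, 0) = 0, max(-13.54, 0) = 0, max(25.27, 0) = 25.27, max(55.65, 0) = 55.65
Node uu (S = 198.4): continuation = e^(−0.06)·[0.6473·0.0000 + 0.3527·0.0000] = 0.0000; exercise value = 0.0000 ≤ continuation, so V_uu = 0.0000
Node ud (S = 155.2): continuation = e^(−0.06)·[0.6473·0.0000 + 0.3527·25.2750] = 8.3943; exercise value = 9.7500 > continuation, so V_ud = 9.7500 (exercise)
Node dd (S = 121.5): continuation = e^(−0.06)·[0.6473·25.2750 + 0.3527·55.6500] = 33.8911; exercise value = 43.5000 > continuation, so V_dd = 43.5000 (exercise)
Node u (S = 172.5): continuation = e^(−0.06)·[0.6473·0.0000 + 0.3527·9.7500] = 3.2381; exercise value = 0.0000 ≤ continuation, so V_u = 3.2381
Node d (S = 135): continuation = e^(−0.06)·[0.6473·9.7500 + 0.3527·43.5000] = 20.3911; exercise value = 30.0000 > continuation, so V_d = 30.0000 (exercise)
Node 0 (S = 150): continuation = e^(−0.06)·[0.6473·3.2381 + 0.3527·30.0000] = 11.9376; exercise value = 15.0000 > continuation, so V_0 = 15.0000 (exercise)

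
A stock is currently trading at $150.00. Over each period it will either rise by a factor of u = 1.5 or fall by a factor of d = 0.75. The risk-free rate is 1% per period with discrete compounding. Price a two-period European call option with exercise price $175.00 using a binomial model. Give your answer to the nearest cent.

$19.14

Risk-neutral probability p = (1 + 0.01 − 0.75)/(1.5 − 0.75) = 0.2600/0.7500 = 0.3467
Terminal stock prices: S_uu = 337.5, S_ud = 168.8, S_dd = 84.38
Terminal payoffs (S − K): max(162.5, 0) = 162.5, max(-6.25, 0) = 0, max(-90.62, 0) = 0
Node u (S = 225): V_u = 1/1.01·[0.3467·162.5000 + 0.6533·0.0000] = 55.7756
Node d (S = 112.5): V_d = 1/1.01·[0.3467·0.0000 + 0.6533·0.0000] = 0.0000
Node 0 (S = 150): V_0 = 1/1.01·[0.3467·55.7756 + 0.6533·0.0000] = 19.1441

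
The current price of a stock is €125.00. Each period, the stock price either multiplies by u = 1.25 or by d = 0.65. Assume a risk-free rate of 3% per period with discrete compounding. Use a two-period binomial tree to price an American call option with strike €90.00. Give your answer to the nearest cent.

€44.88

Risk-neutral probability p = (1 + 0.03 − 0.65)/(1.25 − 0.65) = 0.3800/0.6000 = 0.6333
Terminal stock prices: S_uu = 195.3, S_ud = 101.6, S_dd = 52.81
Terminal payoffs (S − K): max(105.3, 0) = 105.3, max(11.56, 0) = 11.56, max(-37.19, 0) = 0
Node u (S = 156.2): continuation = 1/1.03·[0.6333·105.3125 + 0.3667·11.5625] = 68.8714; exercise value = 66.2500 ≤ continuation, so V_u = 68.8714
Node d (S = 81.25): continuation = 1/1.03·[0.6333·11.5625 + 0.3667·0.0000] = 7.1096; exercise value = 0.0000 ≤ continuation, so V_d = 7.1096
Node 0 (S = 125): continuation = 1/1.03·[0.6333·68.8714 + 0.3667·7.1096] = 44.8790; exercise value = 35.0000 ≤ continuation, so V_0 = 44.8790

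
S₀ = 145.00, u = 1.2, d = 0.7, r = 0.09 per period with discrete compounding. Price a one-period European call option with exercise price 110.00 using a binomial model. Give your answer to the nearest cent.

Risk-neutral probability p = (1 + 0.09 − 0.7)/(1.2 − 0.7) = 0.3900/0.5000 = 0.7800
Terminal stock prices: S_u = 174, S_d = 101.5
Terminal payoffs (S − K): max(64, 0) = 64, max(-8.5, 0) = 0
Node 0 (S = 145): V_0 = 1/1.09·[0.7800·64.0000 + 0.2200·0.0000] = 45.7982

45.80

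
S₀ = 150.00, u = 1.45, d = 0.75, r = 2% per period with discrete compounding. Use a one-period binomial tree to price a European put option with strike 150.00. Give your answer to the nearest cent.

Risk-neutral probability p = (1 + 0.02 − 0.75)/(1.45 − 0.75) = 0.2700/0.7000 = 0.3857
Terminal stock prices: S_u = 217.5, S_d = 112.5
Terminal payoffs (K − S): max(-67.5, 0) = 0, max(37.5, 0) = 37.5
Node 0 (S = 150): V_0 = 1/1.02·[0.3857·0.0000 + 0.6143·37.5000] = 22.5840

22.58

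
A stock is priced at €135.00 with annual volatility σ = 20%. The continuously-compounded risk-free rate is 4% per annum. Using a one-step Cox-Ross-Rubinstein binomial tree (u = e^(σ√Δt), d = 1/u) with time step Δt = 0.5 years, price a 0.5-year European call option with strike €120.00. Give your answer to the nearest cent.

€18.65

CRR parameters: u = e^(σ√Δt) = e^(0.2·√0.5) = 1.1519, d = 1/u = 0.8681
Per-period rate: rΔt = 0.04·0.5 = 0.02, so R = e^0.02 = 1.0202
Risk-neutral probability p = (e^0.02 − 0.8681)/(1.1519 − 0.8681) = 0.1521/0.2838 = 0.5359
Terminal stock prices: S_u = 155.5, S_d = 117.2
Terminal payoffs (S − K): max(35.51, 0) = 35.51, max(-2.803, 0) = 0
Node 0 (S = 135): V_0 = e^(−0.02)·[0.5359·35.5078 + 0.4641·0.0000] = 18.6515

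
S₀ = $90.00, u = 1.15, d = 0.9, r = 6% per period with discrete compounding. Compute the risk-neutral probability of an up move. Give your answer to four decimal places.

p = 0.6400

Risk-neutral probability p = (1 + 0.06 − 0.9)/(1.15 − 0.9) = 0.1600/0.2500 = 0.6400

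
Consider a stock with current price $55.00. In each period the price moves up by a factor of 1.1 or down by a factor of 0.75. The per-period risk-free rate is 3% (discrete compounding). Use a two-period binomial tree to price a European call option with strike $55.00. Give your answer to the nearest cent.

$6.97

Risk-neutral probability p = (1 + 0.03 − 0.75)/(1.1 − 0.75) = 0.2800/0.3500 = 0.8000
Terminal stock prices: S_uu = 66.55, S_ud = 45.38, S_dd = 30.94
Terminal payoffs (S − K): max(11.55, 0) = 11.55, max(-9.625, 0) = 0, max(-24.06, 0) = 0
Node u (S = 60.5): V_u = 1/1.03·[0.8000·11.5500 + 0.2000·0.0000] = 8.9709
Node d (S = 41.25): V_d = 1/1.03·[0.8000·0.0000 + 0.2000·0.0000] = 0.0000
Node 0 (S = 55): V_0 = 1/1.03·[0.8000·8.9709 + 0.2000·0.0000] = 6.9677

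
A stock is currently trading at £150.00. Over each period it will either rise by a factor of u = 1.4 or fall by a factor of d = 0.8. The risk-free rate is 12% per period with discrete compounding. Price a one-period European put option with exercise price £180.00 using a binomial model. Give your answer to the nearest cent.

£25.00

Risk-neutral probability p = (1 + 0.12 − 0.8)/(1.4 − 0.8) = 0.3200/0.6000 = 0.5333
Terminal stock prices: S_u = 210, S_d = 120
Terminal payoffs (K − S): max(-30, 0) = 0, max(60, 0) = 60
Node 0 (S = 150): V_0 = 1/1.12·[0.5333·0.0000 + 0.4667·60.0000] = 25.0000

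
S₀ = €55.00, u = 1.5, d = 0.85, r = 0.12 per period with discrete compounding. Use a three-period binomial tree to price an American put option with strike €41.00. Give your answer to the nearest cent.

Risk-neutral probability p = (1 + 0.12 − 0.85)/(1.5 − 0.85) = 0.2700/0.6500 = 0.4154
Terminal stock prices: S_uuu = 185.6, S_uud = 105.2, S_udd = 59.61, S_ddd = 33.78
Terminal payoffs (K − S): max(-144.6, 0) = 0, max(-64.19, 0) = 0, max(-18.61, 0) = 0, max(7.223, 0) = 7.223
Node uu (S = 123.8): continuation = 1/1.12·[0.4154·0.0000 + 0.5846·0.0000] = 0.0000; exercise value = 0.0000 ≤ continuation, so V_uu = 0.0000
Node ud (S = 70.12): continuation = 1/1.12·[0.4154·0.0000 + 0.5846·0.0000] = 0.0000; exercise value = 0.0000 ≤ continuation, so V_ud = 0.0000
Node dd (S = 39.74): continuation = 1/1.12·[0.4154·0.0000 + 0.5846·7.2231] = 3.7703; exercise value = 1.2625 ≤ continuation, so V_dd = 3.7703
Node u (S = 82.5): continuation = 1/1.12·[0.4154·0.0000 + 0.5846·0.0000] = 0.0000; exercise value = 0.0000 ≤ continuation, so V_u = 0.0000
Node d (S = 46.75): continuation = 1/1.12·[0.4154·0.0000 + 0.5846·3.7703] = 1.9680; exercise value = 0.0000 ≤ continuation, so V_d = 1.9680
Node 0 (S = 55): continuation = 1/1.12·[0.4154·0.0000 + 0.5846·1.9680] = 1.0273; exercise value = 0.0000 ≤ continuation, so V_0 = 1.0273

€1.03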